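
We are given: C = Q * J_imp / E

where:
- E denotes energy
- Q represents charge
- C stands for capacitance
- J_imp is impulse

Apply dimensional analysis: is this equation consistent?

No

E (energy) has dimensions [L^2 M T^-2].
Q (charge) has dimensions [I T].
C (capacitance) has dimensions [I^2 L^-2 M^-1 T^4].
J_imp (impulse) has dimensions [L M T^-1].

Left side: [I^2 L^-2 M^-1 T^4]
Right side: [I L^-1 T^2]

The two sides have different dimensions, so the equation is NOT dimensionally consistent.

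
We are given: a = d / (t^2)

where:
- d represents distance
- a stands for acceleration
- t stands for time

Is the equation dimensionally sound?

Yes

d (distance) has dimensions [L].
a (acceleration) has dimensions [L T^-2].
t (time) has dimensions [T].

Left side: [L T^-2]
Right side: [L T^-2]

Both sides have the same dimensions, so the equation is dimensionally consistent.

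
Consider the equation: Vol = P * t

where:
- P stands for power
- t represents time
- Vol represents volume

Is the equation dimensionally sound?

No

P (power) has dimensions [L^2 M T^-3].
t (time) has dimensions [T].
Vol (volume) has dimensions [L^3].

Left side: [L^3]
Right side: [L^2 M T^-2]

The two sides have different dimensions, so the equation is NOT dimensionally consistent.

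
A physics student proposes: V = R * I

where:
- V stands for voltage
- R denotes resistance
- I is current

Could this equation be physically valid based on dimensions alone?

Yes

V (voltage) has dimensions [I^-1 L^2 M T^-3].
R (resistance) has dimensions [I^-2 L^2 M T^-3].
I (current) has dimensions [I].

Left side: [I^-1 L^2 M T^-3]
Right side: [I^-1 L^2 M T^-3]

Both sides have the same dimensions, so the equation is dimensionally consistent.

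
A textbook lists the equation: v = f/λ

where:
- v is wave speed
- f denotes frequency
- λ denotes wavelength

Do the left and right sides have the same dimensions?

No

v (wave speed) has dimensions [L T^-1].
f (frequency) has dimensions [T^-1].
λ (wavelength) has dimensions [L].

Left side: [L T^-1]
Right side: [L^-1 T^-1]

The two sides have different dimensions, so the equation is NOT dimensionally consistent.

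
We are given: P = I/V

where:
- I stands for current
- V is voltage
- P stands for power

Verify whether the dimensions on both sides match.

No

I (current) has dimensions [I].
V (voltage) has dimensions [I^-1 L^2 M T^-3].
P (power) has dimensions [L^2 M T^-3].

Left side: [L^2 M T^-3]
Right side: [I^2 L^-2 M^-1 T^3]

The two sides have different dimensions, so the equation is NOT dimensionally consistent.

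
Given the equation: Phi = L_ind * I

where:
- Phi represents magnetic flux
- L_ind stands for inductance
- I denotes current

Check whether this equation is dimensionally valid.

Yes

Phi (magnetic flux) has dimensions [I^-1 L^2 M T^-2].
L_ind (inductance) has dimensions [I^-2 L^2 M T^-2].
I (current) has dimensions [I].

Left side: [I^-1 L^2 M T^-2]
Right side: [I^-1 L^2 M T^-2]

Both sides have the same dimensions, so the equation is dimensionally consistent.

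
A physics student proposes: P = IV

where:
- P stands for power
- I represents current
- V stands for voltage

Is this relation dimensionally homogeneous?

Yes

P (power) has dimensions [L^2 M T^-3].
I (current) has dimensions [I].
V (voltage) has dimensions [I^-1 L^2 M T^-3].

Left side: [L^2 M T^-3]
Right side: [L^2 M T^-3]

Both sides have the same dimensions, so the equation is dimensionally consistent.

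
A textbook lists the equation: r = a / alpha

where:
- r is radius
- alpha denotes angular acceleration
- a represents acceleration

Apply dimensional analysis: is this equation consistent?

Yes

r (radius) has dimensions [L].
alpha (angular acceleration) has dimensions [T^-2].
a (acceleration) has dimensions [L T^-2].

Left side: [L]
Right side: [L]

Both sides have the same dimensions, so the equation is dimensionally consistent.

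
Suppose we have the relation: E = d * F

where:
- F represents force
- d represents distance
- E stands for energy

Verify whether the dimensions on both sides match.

Yes

F (force) has dimensions [L M T^-2].
d (distance) has dimensions [L].
E (energy) has dimensions [L^2 M T^-2].

Left side: [L^2 M T^-2]
Right side: [L^2 M T^-2]

Both sides have the same dimensions, so the equation is dimensionally consistent.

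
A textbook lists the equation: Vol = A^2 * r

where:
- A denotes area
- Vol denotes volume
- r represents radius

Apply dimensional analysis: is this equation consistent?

No

A (area) has dimensions [L^2].
Vol (volume) has dimensions [L^3].
r (radius) has dimensions [L].

Left side: [L^3]
Right side: [L^5]

The two sides have different dimensions, so the equation is NOT dimensionally consistent.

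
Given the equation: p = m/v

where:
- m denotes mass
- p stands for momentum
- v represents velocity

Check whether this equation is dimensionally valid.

No

m (mass) has dimensions [M].
p (momentum) has dimensions [L M T^-1].
v (velocity) has dimensions [L T^-1].

Left side: [L M T^-1]
Right side: [L^-1 M T]

The two sides have different dimensions, so the equation is NOT dimensionally consistent.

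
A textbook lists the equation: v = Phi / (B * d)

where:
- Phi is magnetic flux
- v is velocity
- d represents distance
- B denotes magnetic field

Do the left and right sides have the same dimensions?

No

Phi (magnetic flux) has dimensions [I^-1 L^2 M T^-2].
v (velocity) has dimensions [L T^-1].
d (distance) has dimensions [L].
B (magnetic field) has dimensions [I^-1 M T^-2].

Left side: [L T^-1]
Right side: [L]

The two sides have different dimensions, so the equation is NOT dimensionally consistent.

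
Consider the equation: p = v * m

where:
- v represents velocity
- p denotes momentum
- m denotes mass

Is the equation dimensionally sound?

Yes

v (velocity) has dimensions [L T^-1].
p (momentum) has dimensions [L M T^-1].
m (mass) has dimensions [M].

Left side: [L M T^-1]
Right side: [L M T^-1]

Both sides have the same dimensions, so the equation is dimensionally consistent.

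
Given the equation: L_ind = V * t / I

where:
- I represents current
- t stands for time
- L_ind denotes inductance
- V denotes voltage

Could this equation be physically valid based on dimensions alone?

Yes

I (current) has dimensions [I].
t (time) has dimensions [T].
L_ind (inductance) has dimensions [I^-2 L^2 M T^-2].
V (voltage) has dimensions [I^-1 L^2 M T^-3].

Left side: [I^-2 L^2 M T^-2]
Right side: [I^-2 L^2 M T^-2]

Both sides have the same dimensions, so the equation is dimensionally consistent.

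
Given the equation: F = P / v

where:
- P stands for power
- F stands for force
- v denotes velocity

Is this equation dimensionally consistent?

Yes

P (power) has dimensions [L^2 M T^-3].
F (force) has dimensions [L M T^-2].
v (velocity) has dimensions [L T^-1].

Left side: [L M T^-2]
Right side: [L M T^-2]

Both sides have the same dimensions, so the equation is dimensionally consistent.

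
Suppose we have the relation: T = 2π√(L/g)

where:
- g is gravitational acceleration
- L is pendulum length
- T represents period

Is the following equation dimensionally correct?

Yes

g (gravitational acceleration) has dimensions [L T^-2].
L (pendulum length) has dimensions [L].
T (period) has dimensions [T].

Left side: [T]
Right side: [T]

Both sides have the same dimensions, so the equation is dimensionally consistent.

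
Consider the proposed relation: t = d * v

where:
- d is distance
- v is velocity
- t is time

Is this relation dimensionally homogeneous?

No

d (distance) has dimensions [L].
v (velocity) has dimensions [L T^-1].
t (time) has dimensions [T].

Left side: [T]
Right side: [L^2 T^-1]

The two sides have different dimensions, so the equation is NOT dimensionally consistent.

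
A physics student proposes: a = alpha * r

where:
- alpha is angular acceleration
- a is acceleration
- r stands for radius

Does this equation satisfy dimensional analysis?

Yes

alpha (angular acceleration) has dimensions [T^-2].
a (acceleration) has dimensions [L T^-2].
r (radius) has dimensions [L].

Left side: [L T^-2]
Right side: [L T^-2]

Both sides have the same dimensions, so the equation is dimensionally consistent.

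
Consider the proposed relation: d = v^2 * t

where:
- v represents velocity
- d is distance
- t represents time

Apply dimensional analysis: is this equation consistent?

No

v (velocity) has dimensions [L T^-1].
d (distance) has dimensions [L].
t (time) has dimensions [T].

Left side: [L]
Right side: [L^2 T^-1]

The two sides have different dimensions, so the equation is NOT dimensionally consistent.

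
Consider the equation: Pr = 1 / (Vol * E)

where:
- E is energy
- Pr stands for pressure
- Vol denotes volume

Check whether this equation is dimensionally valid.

No

E (energy) has dimensions [L^2 M T^-2].
Pr (pressure) has dimensions [L^-1 M T^-2].
Vol (volume) has dimensions [L^3].

Left side: [L^-1 M T^-2]
Right side: [L^-5 M^-1 T^2]

The two sides have different dimensions, so the equation is NOT dimensionally consistent.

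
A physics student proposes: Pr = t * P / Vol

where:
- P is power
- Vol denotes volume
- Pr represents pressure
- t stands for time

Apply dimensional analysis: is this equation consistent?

Yes

P (power) has dimensions [L^2 M T^-3].
Vol (volume) has dimensions [L^3].
Pr (pressure) has dimensions [L^-1 M T^-2].
t (time) has dimensions [T].

Left side: [L^-1 M T^-2]
Right side: [L^-1 M T^-2]

Both sides have the same dimensions, so the equation is dimensionally consistent.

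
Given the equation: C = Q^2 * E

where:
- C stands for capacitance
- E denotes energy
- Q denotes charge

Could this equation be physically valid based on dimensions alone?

No

C (capacitance) has dimensions [I^2 L^-2 M^-1 T^4].
E (energy) has dimensions [L^2 M T^-2].
Q (charge) has dimensions [I T].

Left side: [I^2 L^-2 M^-1 T^4]
Right side: [I^2 L^2 M]

The two sides have different dimensions, so the equation is NOT dimensionally consistent.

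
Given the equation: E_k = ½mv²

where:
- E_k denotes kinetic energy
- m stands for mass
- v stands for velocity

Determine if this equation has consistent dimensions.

Yes

E_k (kinetic energy) has dimensions [L^2 M T^-2].
m (mass) has dimensions [M].
v (velocity) has dimensions [L T^-1].

Left side: [L^2 M T^-2]
Right side: [L^2 M T^-2]

Both sides have the same dimensions, so the equation is dimensionally consistent.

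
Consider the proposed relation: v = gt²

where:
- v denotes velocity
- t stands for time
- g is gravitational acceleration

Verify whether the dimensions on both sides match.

No

v (velocity) has dimensions [L T^-1].
t (time) has dimensions [T].
g (gravitational acceleration) has dimensions [L T^-2].

Left side: [L T^-1]
Right side: [L]

The two sides have different dimensions, so the equation is NOT dimensionally consistent.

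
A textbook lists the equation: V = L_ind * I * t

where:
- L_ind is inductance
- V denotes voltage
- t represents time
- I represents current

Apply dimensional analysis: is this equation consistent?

No

L_ind (inductance) has dimensions [I^-2 L^2 M T^-2].
V (voltage) has dimensions [I^-1 L^2 M T^-3].
t (time) has dimensions [T].
I (current) has dimensions [I].

Left side: [I^-1 L^2 M T^-3]
Right side: [I^-1 L^2 M T^-1]

The two sides have different dimensions, so the equation is NOT dimensionally consistent.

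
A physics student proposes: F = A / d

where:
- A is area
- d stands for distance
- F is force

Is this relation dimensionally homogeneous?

No

A (area) has dimensions [L^2].
d (distance) has dimensions [L].
F (force) has dimensions [L M T^-2].

Left side: [L M T^-2]
Right side: [L]

The two sides have different dimensions, so the equation is NOT dimensionally consistent.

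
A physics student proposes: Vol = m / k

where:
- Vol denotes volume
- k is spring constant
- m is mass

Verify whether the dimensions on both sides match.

No

Vol (volume) has dimensions [L^3].
k (spring constant) has dimensions [M T^-2].
m (mass) has dimensions [M].

Left side: [L^3]
Right side: [T^2]

The two sides have different dimensions, so the equation is NOT dimensionally consistent.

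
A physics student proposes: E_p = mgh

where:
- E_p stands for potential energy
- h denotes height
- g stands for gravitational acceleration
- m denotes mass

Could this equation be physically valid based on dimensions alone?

Yes

E_p (potential energy) has dimensions [L^2 M T^-2].
h (height) has dimensions [L].
g (gravitational acceleration) has dimensions [L T^-2].
m (mass) has dimensions [M].

Left side: [L^2 M T^-2]
Right side: [L^2 M T^-2]

Both sides have the same dimensions, so the equation is dimensionally consistent.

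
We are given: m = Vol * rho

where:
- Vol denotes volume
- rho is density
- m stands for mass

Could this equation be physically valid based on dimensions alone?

Yes

Vol (volume) has dimensions [L^3].
rho (density) has dimensions [L^-3 M].
m (mass) has dimensions [M].

Left side: [M]
Right side: [M]

Both sides have the same dimensions, so the equation is dimensionally consistent.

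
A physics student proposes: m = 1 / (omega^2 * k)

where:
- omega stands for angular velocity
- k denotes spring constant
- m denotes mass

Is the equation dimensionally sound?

No

omega (angular velocity) has dimensions [T^-1].
k (spring constant) has dimensions [M T^-2].
m (mass) has dimensions [M].

Left side: [M]
Right side: [M^-1 T^4]

The two sides have different dimensions, so the equation is NOT dimensionally consistent.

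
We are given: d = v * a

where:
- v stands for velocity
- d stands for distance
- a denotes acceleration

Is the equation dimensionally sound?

No

v (velocity) has dimensions [L T^-1].
d (distance) has dimensions [L].
a (acceleration) has dimensions [L T^-2].

Left side: [L]
Right side: [L^2 T^-3]

The two sides have different dimensions, so the equation is NOT dimensionally consistent.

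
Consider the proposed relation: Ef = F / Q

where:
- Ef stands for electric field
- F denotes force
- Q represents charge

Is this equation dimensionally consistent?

Yes

Ef (electric field) has dimensions [I^-1 L M T^-3].
F (force) has dimensions [L M T^-2].
Q (charge) has dimensions [I T].

Left side: [I^-1 L M T^-3]
Right side: [I^-1 L M T^-3]

Both sides have the same dimensions, so the equation is dimensionally consistent.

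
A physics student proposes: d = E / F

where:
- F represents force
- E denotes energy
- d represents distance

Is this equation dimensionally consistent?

Yes

F (force) has dimensions [L M T^-2].
E (energy) has dimensions [L^2 M T^-2].
d (distance) has dimensions [L].

Left side: [L]
Right side: [L]

Both sides have the same dimensions, so the equation is dimensionally consistent.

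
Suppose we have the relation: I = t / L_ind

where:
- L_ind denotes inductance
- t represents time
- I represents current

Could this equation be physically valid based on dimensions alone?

No

L_ind (inductance) has dimensions [I^-2 L^2 M T^-2].
t (time) has dimensions [T].
I (current) has dimensions [I].

Left side: [I]
Right side: [I^2 L^-2 M^-1 T^3]

The two sides have different dimensions, so the equation is NOT dimensionally consistent.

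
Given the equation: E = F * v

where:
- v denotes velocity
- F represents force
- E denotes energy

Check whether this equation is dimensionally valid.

No

v (velocity) has dimensions [L T^-1].
F (force) has dimensions [L M T^-2].
E (energy) has dimensions [L^2 M T^-2].

Left side: [L^2 M T^-2]
Right side: [L^2 M T^-3]

The two sides have different dimensions, so the equation is NOT dimensionally consistent.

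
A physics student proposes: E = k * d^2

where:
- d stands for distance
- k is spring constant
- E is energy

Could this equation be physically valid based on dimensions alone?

Yes

d (distance) has dimensions [L].
k (spring constant) has dimensions [M T^-2].
E (energy) has dimensions [L^2 M T^-2].

Left side: [L^2 M T^-2]
Right side: [L^2 M T^-2]

Both sides have the same dimensions, so the equation is dimensionally consistent.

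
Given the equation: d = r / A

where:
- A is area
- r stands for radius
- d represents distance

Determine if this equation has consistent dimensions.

No

A (area) has dimensions [L^2].
r (radius) has dimensions [L].
d (distance) has dimensions [L].

Left side: [L]
Right side: [L^-1]

The two sides have different dimensions, so the equation is NOT dimensionally consistent.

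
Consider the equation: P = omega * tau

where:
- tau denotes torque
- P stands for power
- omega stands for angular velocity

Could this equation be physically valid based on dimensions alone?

Yes

tau (torque) has dimensions [L^2 M T^-2].
P (power) has dimensions [L^2 M T^-3].
omega (angular velocity) has dimensions [T^-1].

Left side: [L^2 M T^-3]
Right side: [L^2 M T^-3]

Both sides have the same dimensions, so the equation is dimensionally consistent.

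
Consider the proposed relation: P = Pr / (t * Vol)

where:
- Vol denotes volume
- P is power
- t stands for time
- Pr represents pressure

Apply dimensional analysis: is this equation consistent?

No

Vol (volume) has dimensions [L^3].
P (power) has dimensions [L^2 M T^-3].
t (time) has dimensions [T].
Pr (pressure) has dimensions [L^-1 M T^-2].

Left side: [L^2 M T^-3]
Right side: [L^-4 M T^-3]

The two sides have different dimensions, so the equation is NOT dimensionally consistent.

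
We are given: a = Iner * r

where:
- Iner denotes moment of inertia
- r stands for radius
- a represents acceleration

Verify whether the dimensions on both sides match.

No

Iner (moment of inertia) has dimensions [L^2 M].
r (radius) has dimensions [L].
a (acceleration) has dimensions [L T^-2].

Left side: [L T^-2]
Right side: [L^3 M]

The two sides have different dimensions, so the equation is NOT dimensionally consistent.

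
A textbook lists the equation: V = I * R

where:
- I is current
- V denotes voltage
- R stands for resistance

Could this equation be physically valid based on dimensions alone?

Yes

I (current) has dimensions [I].
V (voltage) has dimensions [I^-1 L^2 M T^-3].
R (resistance) has dimensions [I^-2 L^2 M T^-3].

Left side: [I^-1 L^2 M T^-3]
Right side: [I^-1 L^2 M T^-3]

Both sides have the same dimensions, so the equation is dimensionally consistent.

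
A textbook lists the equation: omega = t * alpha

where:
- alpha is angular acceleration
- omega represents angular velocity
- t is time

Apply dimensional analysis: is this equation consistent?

Yes

alpha (angular acceleration) has dimensions [T^-2].
omega (angular velocity) has dimensions [T^-1].
t (time) has dimensions [T].

Left side: [T^-1]
Right side: [T^-1]

Both sides have the same dimensions, so the equation is dimensionally consistent.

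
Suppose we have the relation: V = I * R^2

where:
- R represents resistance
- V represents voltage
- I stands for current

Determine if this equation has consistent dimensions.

No

R (resistance) has dimensions [I^-2 L^2 M T^-3].
V (voltage) has dimensions [I^-1 L^2 M T^-3].
I (current) has dimensions [I].

Left side: [I^-1 L^2 M T^-3]
Right side: [I^-3 L^4 M^2 T^-6]

The two sides have different dimensions, so the equation is NOT dimensionally consistent.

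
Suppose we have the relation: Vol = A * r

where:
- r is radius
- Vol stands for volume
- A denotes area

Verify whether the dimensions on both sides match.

Yes

r (radius) has dimensions [L].
Vol (volume) has dimensions [L^3].
A (area) has dimensions [L^2].

Left side: [L^3]
Right side: [L^3]

Both sides have the same dimensions, so the equation is dimensionally consistent.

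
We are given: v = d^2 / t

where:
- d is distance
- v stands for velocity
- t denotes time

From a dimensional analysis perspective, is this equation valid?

No

d (distance) has dimensions [L].
v (velocity) has dimensions [L T^-1].
t (time) has dimensions [T].

Left side: [L T^-1]
Right side: [L^2 T^-1]

The two sides have different dimensions, so the equation is NOT dimensionally consistent.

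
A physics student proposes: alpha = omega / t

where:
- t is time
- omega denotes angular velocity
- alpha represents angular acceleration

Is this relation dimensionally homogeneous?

Yes

t (time) has dimensions [T].
omega (angular velocity) has dimensions [T^-1].
alpha (angular acceleration) has dimensions [T^-2].

Left side: [T^-2]
Right side: [T^-2]

Both sides have the same dimensions, so the equation is dimensionally consistent.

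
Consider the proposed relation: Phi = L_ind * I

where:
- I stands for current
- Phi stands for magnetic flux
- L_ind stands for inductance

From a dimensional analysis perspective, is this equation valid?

Yes

I (current) has dimensions [I].
Phi (magnetic flux) has dimensions [I^-1 L^2 M T^-2].
L_ind (inductance) has dimensions [I^-2 L^2 M T^-2].

Left side: [I^-1 L^2 M T^-2]
Right side: [I^-1 L^2 M T^-2]

Both sides have the same dimensions, so the equation is dimensionally consistent.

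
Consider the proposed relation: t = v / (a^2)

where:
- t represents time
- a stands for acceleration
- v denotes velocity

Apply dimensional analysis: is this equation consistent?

No

t (time) has dimensions [T].
a (acceleration) has dimensions [L T^-2].
v (velocity) has dimensions [L T^-1].

Left side: [T]
Right side: [L^-1 T^3]

The two sides have different dimensions, so the equation is NOT dimensionally consistent.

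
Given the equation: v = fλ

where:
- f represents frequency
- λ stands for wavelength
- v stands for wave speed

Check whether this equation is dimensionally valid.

Yes

f (frequency) has dimensions [T^-1].
λ (wavelength) has dimensions [L].
v (wave speed) has dimensions [L T^-1].

Left side: [L T^-1]
Right side: [L T^-1]

Both sides have the same dimensions, so the equation is dimensionally consistent.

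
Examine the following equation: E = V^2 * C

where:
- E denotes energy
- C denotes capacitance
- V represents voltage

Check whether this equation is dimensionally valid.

Yes

E (energy) has dimensions [L^2 M T^-2].
C (capacitance) has dimensions [I^2 L^-2 M^-1 T^4].
V (voltage) has dimensions [I^-1 L^2 M T^-3].

Left side: [L^2 M T^-2]
Right side: [L^2 M T^-2]

Both sides have the same dimensions, so the equation is dimensionally consistent.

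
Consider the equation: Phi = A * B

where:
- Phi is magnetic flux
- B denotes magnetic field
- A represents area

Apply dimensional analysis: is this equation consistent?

Yes

Phi (magnetic flux) has dimensions [I^-1 L^2 M T^-2].
B (magnetic field) has dimensions [I^-1 M T^-2].
A (area) has dimensions [L^2].

Left side: [I^-1 L^2 M T^-2]
Right side: [I^-1 L^2 M T^-2]

Both sides have the same dimensions, so the equation is dimensionally consistent.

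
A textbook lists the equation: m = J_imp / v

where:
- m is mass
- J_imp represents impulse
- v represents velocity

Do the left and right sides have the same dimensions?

Yes

m (mass) has dimensions [M].
J_imp (impulse) has dimensions [L M T^-1].
v (velocity) has dimensions [L T^-1].

Left side: [M]
Right side: [M]

Both sides have the same dimensions, so the equation is dimensionally consistent.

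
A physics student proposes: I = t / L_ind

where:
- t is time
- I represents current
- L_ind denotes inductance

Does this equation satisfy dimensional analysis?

No

t (time) has dimensions [T].
I (current) has dimensions [I].
L_ind (inductance) has dimensions [I^-2 L^2 M T^-2].

Left side: [I]
Right side: [I^2 L^-2 M^-1 T^3]

The two sides have different dimensions, so the equation is NOT dimensionally consistent.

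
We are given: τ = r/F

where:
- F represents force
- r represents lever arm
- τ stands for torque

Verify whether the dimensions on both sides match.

No

F (force) has dimensions [L M T^-2].
r (lever arm) has dimensions [L].
τ (torque) has dimensions [L^2 M T^-2].

Left side: [L^2 M T^-2]
Right side: [M^-1 T^2]

The two sides have different dimensions, so the equation is NOT dimensionally consistent.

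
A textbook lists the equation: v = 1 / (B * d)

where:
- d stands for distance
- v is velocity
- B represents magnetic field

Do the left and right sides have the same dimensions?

No

d (distance) has dimensions [L].
v (velocity) has dimensions [L T^-1].
B (magnetic field) has dimensions [I^-1 M T^-2].

Left side: [L T^-1]
Right side: [I L^-1 M^-1 T^2]

The two sides have different dimensions, so the equation is NOT dimensionally consistent.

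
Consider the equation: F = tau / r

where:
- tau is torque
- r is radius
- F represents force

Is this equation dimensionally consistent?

Yes

tau (torque) has dimensions [L^2 M T^-2].
r (radius) has dimensions [L].
F (force) has dimensions [L M T^-2].

Left side: [L M T^-2]
Right side: [L M T^-2]

Both sides have the same dimensions, so the equation is dimensionally consistent.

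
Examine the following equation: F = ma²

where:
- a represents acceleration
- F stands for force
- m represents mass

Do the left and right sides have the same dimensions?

No

a (acceleration) has dimensions [L T^-2].
F (force) has dimensions [L M T^-2].
m (mass) has dimensions [M].

Left side: [L M T^-2]
Right side: [L^2 M T^-4]

The two sides have different dimensions, so the equation is NOT dimensionally consistent.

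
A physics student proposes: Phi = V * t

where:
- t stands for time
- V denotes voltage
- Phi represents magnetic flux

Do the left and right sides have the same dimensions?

Yes

t (time) has dimensions [T].
V (voltage) has dimensions [I^-1 L^2 M T^-3].
Phi (magnetic flux) has dimensions [I^-1 L^2 M T^-2].

Left side: [I^-1 L^2 M T^-2]
Right side: [I^-1 L^2 M T^-2]

Both sides have the same dimensions, so the equation is dimensionally consistent.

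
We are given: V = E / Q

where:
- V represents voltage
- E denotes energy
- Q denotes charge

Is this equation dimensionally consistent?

Yes

V (voltage) has dimensions [I^-1 L^2 M T^-3].
E (energy) has dimensions [L^2 M T^-2].
Q (charge) has dimensions [I T].

Left side: [I^-1 L^2 M T^-3]
Right side: [I^-1 L^2 M T^-3]

Both sides have the same dimensions, so the equation is dimensionally consistent.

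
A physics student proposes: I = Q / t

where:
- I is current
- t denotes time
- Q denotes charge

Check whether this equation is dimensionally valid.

Yes

I (current) has dimensions [I].
t (time) has dimensions [T].
Q (charge) has dimensions [I T].

Left side: [I]
Right side: [I]

Both sides have the same dimensions, so the equation is dimensionally consistent.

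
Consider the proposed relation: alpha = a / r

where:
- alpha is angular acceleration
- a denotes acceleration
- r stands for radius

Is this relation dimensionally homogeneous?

Yes

alpha (angular acceleration) has dimensions [T^-2].
a (acceleration) has dimensions [L T^-2].
r (radius) has dimensions [L].

Left side: [T^-2]
Right side: [T^-2]

Both sides have the same dimensions, so the equation is dimensionally consistent.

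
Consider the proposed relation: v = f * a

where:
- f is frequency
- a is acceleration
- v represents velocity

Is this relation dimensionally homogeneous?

No

f (frequency) has dimensions [T^-1].
a (acceleration) has dimensions [L T^-2].
v (velocity) has dimensions [L T^-1].

Left side: [L T^-1]
Right side: [L T^-3]

The two sides have different dimensions, so the equation is NOT dimensionally consistent.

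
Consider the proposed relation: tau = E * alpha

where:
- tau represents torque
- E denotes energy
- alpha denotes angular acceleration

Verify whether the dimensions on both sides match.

No

tau (torque) has dimensions [L^2 M T^-2].
E (energy) has dimensions [L^2 M T^-2].
alpha (angular acceleration) has dimensions [T^-2].

Left side: [L^2 M T^-2]
Right side: [L^2 M T^-4]

The two sides have different dimensions, so the equation is NOT dimensionally consistent.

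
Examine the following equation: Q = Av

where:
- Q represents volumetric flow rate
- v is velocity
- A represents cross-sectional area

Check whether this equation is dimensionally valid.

Yes

Q (volumetric flow rate) has dimensions [L^3 T^-1].
v (velocity) has dimensions [L T^-1].
A (cross-sectional area) has dimensions [L^2].

Left side: [L^3 T^-1]
Right side: [L^3 T^-1]

Both sides have the same dimensions, so the equation is dimensionally consistent.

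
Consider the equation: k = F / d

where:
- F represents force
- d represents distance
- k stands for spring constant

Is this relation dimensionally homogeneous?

Yes

F (force) has dimensions [L M T^-2].
d (distance) has dimensions [L].
k (spring constant) has dimensions [M T^-2].

Left side: [M T^-2]
Right side: [M T^-2]

Both sides have the same dimensions, so the equation is dimensionally consistent.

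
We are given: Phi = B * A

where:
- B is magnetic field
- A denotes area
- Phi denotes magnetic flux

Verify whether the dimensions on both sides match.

Yes

B (magnetic field) has dimensions [I^-1 M T^-2].
A (area) has dimensions [L^2].
Phi (magnetic flux) has dimensions [I^-1 L^2 M T^-2].

Left side: [I^-1 L^2 M T^-2]
Right side: [I^-1 L^2 M T^-2]

Both sides have the same dimensions, so the equation is dimensionally consistent.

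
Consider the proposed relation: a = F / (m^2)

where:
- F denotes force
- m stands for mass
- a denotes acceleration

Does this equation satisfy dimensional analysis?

No

F (force) has dimensions [L M T^-2].
m (mass) has dimensions [M].
a (acceleration) has dimensions [L T^-2].

Left side: [L T^-2]
Right side: [L M^-1 T^-2]

The two sides have different dimensions, so the equation is NOT dimensionally consistent.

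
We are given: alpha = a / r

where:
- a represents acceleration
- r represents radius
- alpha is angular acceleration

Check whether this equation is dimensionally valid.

Yes

a (acceleration) has dimensions [L T^-2].
r (radius) has dimensions [L].
alpha (angular acceleration) has dimensions [T^-2].

Left side: [T^-2]
Right side: [T^-2]

Both sides have the same dimensions, so the equation is dimensionally consistent.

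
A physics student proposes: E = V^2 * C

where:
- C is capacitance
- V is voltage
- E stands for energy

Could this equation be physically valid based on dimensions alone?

Yes

C (capacitance) has dimensions [I^2 L^-2 M^-1 T^4].
V (voltage) has dimensions [I^-1 L^2 M T^-3].
E (energy) has dimensions [L^2 M T^-2].

Left side: [L^2 M T^-2]
Right side: [L^2 M T^-2]

Both sides have the same dimensions, so the equation is dimensionally consistent.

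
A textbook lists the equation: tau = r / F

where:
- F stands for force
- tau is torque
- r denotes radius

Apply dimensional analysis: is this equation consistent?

No

F (force) has dimensions [L M T^-2].
tau (torque) has dimensions [L^2 M T^-2].
r (radius) has dimensions [L].

Left side: [L^2 M T^-2]
Right side: [M^-1 T^2]

The two sides have different dimensions, so the equation is NOT dimensionally consistent.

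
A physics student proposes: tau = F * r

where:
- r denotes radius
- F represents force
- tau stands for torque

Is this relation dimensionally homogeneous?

Yes

r (radius) has dimensions [L].
F (force) has dimensions [L M T^-2].
tau (torque) has dimensions [L^2 M T^-2].

Left side: [L^2 M T^-2]
Right side: [L^2 M T^-2]

Both sides have the same dimensions, so the equation is dimensionally consistent.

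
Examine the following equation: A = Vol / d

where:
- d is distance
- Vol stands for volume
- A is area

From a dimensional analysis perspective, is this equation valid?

Yes

d (distance) has dimensions [L].
Vol (volume) has dimensions [L^3].
A (area) has dimensions [L^2].

Left side: [L^2]
Right side: [L^2]

Both sides have the same dimensions, so the equation is dimensionally consistent.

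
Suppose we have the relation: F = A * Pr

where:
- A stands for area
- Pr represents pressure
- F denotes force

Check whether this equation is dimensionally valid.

Yes

A (area) has dimensions [L^2].
Pr (pressure) has dimensions [L^-1 M T^-2].
F (force) has dimensions [L M T^-2].

Left side: [L M T^-2]
Right side: [L M T^-2]

Both sides have the same dimensions, so the equation is dimensionally consistent.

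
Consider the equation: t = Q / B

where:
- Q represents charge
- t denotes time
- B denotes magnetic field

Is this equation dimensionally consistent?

No

Q (charge) has dimensions [I T].
t (time) has dimensions [T].
B (magnetic field) has dimensions [I^-1 M T^-2].

Left side: [T]
Right side: [I^2 M^-1 T^3]

The two sides have different dimensions, so the equation is NOT dimensionally consistent.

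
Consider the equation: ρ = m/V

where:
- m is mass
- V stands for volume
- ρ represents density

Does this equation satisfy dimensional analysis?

Yes

m (mass) has dimensions [M].
V (volume) has dimensions [L^3].
ρ (density) has dimensions [L^-3 M].

Left side: [L^-3 M]
Right side: [L^-3 M]

Both sides have the same dimensions, so the equation is dimensionally consistent.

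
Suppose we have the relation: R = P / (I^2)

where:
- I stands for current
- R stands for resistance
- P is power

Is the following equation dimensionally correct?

Yes

I (current) has dimensions [I].
R (resistance) has dimensions [I^-2 L^2 M T^-3].
P (power) has dimensions [L^2 M T^-3].

Left side: [I^-2 L^2 M T^-3]
Right side: [I^-2 L^2 M T^-3]

Both sides have the same dimensions, so the equation is dimensionally consistent.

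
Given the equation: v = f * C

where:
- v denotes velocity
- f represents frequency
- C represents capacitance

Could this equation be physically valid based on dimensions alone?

No

v (velocity) has dimensions [L T^-1].
f (frequency) has dimensions [T^-1].
C (capacitance) has dimensions [I^2 L^-2 M^-1 T^4].

Left side: [L T^-1]
Right side: [I^2 L^-2 M^-1 T^3]

The two sides have different dimensions, so the equation is NOT dimensionally consistent.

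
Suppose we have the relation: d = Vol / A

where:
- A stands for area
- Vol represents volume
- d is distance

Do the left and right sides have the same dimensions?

Yes

A (area) has dimensions [L^2].
Vol (volume) has dimensions [L^3].
d (distance) has dimensions [L].

Left side: [L]
Right side: [L]

Both sides have the same dimensions, so the equation is dimensionally consistent.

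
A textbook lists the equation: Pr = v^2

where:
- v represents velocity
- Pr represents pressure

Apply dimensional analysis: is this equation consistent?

No

v (velocity) has dimensions [L T^-1].
Pr (pressure) has dimensions [L^-1 M T^-2].

Left side: [L^-1 M T^-2]
Right side: [L^2 T^-2]

The two sides have different dimensions, so the equation is NOT dimensionally consistent.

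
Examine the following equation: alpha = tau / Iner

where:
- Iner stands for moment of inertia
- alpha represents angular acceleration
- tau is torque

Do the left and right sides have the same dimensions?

Yes

Iner (moment of inertia) has dimensions [L^2 M].
alpha (angular acceleration) has dimensions [T^-2].
tau (torque) has dimensions [L^2 M T^-2].

Left side: [T^-2]
Right side: [T^-2]

Both sides have the same dimensions, so the equation is dimensionally consistent.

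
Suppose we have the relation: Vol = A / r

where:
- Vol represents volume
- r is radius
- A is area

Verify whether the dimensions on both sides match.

No

Vol (volume) has dimensions [L^3].
r (radius) has dimensions [L].
A (area) has dimensions [L^2].

Left side: [L^3]
Right side: [L]

The two sides have different dimensions, so the equation is NOT dimensionally consistent.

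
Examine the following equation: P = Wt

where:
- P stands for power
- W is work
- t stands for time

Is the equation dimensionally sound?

No

P (power) has dimensions [L^2 M T^-3].
W (work) has dimensions [L^2 M T^-2].
t (time) has dimensions [T].

Left side: [L^2 M T^-3]
Right side: [L^2 M T^-1]

The two sides have different dimensions, so the equation is NOT dimensionally consistent.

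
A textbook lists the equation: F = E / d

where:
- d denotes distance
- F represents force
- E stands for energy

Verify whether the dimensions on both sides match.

Yes

d (distance) has dimensions [L].
F (force) has dimensions [L M T^-2].
E (energy) has dimensions [L^2 M T^-2].

Left side: [L M T^-2]
Right side: [L M T^-2]

Both sides have the same dimensions, so the equation is dimensionally consistent.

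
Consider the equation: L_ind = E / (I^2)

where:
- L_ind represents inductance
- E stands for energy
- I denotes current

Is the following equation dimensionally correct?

Yes

L_ind (inductance) has dimensions [I^-2 L^2 M T^-2].
E (energy) has dimensions [L^2 M T^-2].
I (current) has dimensions [I].

Left side: [I^-2 L^2 M T^-2]
Right side: [I^-2 L^2 M T^-2]

Both sides have the same dimensions, so the equation is dimensionally consistent.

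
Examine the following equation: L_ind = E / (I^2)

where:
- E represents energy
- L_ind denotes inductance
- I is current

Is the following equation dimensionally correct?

Yes

E (energy) has dimensions [L^2 M T^-2].
L_ind (inductance) has dimensions [I^-2 L^2 M T^-2].
I (current) has dimensions [I].

Left side: [I^-2 L^2 M T^-2]
Right side: [I^-2 L^2 M T^-2]

Both sides have the same dimensions, so the equation is dimensionally consistent.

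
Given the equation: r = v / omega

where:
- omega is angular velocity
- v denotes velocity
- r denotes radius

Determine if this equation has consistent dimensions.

Yes

omega (angular velocity) has dimensions [T^-1].
v (velocity) has dimensions [L T^-1].
r (radius) has dimensions [L].

Left side: [L]
Right side: [L]

Both sides have the same dimensions, so the equation is dimensionally consistent.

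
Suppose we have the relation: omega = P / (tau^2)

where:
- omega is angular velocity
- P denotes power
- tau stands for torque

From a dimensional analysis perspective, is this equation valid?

No

omega (angular velocity) has dimensions [T^-1].
P (power) has dimensions [L^2 M T^-3].
tau (torque) has dimensions [L^2 M T^-2].

Left side: [T^-1]
Right side: [L^-2 M^-1 T]

The two sides have different dimensions, so the equation is NOT dimensionally consistent.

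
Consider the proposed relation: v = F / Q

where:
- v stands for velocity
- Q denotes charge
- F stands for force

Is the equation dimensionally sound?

No

v (velocity) has dimensions [L T^-1].
Q (charge) has dimensions [I T].
F (force) has dimensions [L M T^-2].

Left side: [L T^-1]
Right side: [I^-1 L M T^-3]

The two sides have different dimensions, so the equation is NOT dimensionally consistent.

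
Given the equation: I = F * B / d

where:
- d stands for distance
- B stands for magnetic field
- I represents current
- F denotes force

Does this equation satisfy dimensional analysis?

No

d (distance) has dimensions [L].
B (magnetic field) has dimensions [I^-1 M T^-2].
I (current) has dimensions [I].
F (force) has dimensions [L M T^-2].

Left side: [I]
Right side: [I^-1 M^2 T^-4]

The two sides have different dimensions, so the equation is NOT dimensionally consistent.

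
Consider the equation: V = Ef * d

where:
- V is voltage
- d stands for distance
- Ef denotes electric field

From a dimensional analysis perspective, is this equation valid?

Yes

V (voltage) has dimensions [I^-1 L^2 M T^-3].
d (distance) has dimensions [L].
Ef (electric field) has dimensions [I^-1 L M T^-3].

Left side: [I^-1 L^2 M T^-3]
Right side: [I^-1 L^2 M T^-3]

Both sides have the same dimensions, so the equation is dimensionally consistent.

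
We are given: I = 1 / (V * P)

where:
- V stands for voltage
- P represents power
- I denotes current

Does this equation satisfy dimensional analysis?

No

V (voltage) has dimensions [I^-1 L^2 M T^-3].
P (power) has dimensions [L^2 M T^-3].
I (current) has dimensions [I].

Left side: [I]
Right side: [I L^-4 M^-2 T^6]

The two sides have different dimensions, so the equation is NOT dimensionally consistent.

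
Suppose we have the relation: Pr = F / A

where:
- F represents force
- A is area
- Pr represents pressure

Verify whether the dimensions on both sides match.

Yes

F (force) has dimensions [L M T^-2].
A (area) has dimensions [L^2].
Pr (pressure) has dimensions [L^-1 M T^-2].

Left side: [L^-1 M T^-2]
Right side: [L^-1 M T^-2]

Both sides have the same dimensions, so the equation is dimensionally consistent.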